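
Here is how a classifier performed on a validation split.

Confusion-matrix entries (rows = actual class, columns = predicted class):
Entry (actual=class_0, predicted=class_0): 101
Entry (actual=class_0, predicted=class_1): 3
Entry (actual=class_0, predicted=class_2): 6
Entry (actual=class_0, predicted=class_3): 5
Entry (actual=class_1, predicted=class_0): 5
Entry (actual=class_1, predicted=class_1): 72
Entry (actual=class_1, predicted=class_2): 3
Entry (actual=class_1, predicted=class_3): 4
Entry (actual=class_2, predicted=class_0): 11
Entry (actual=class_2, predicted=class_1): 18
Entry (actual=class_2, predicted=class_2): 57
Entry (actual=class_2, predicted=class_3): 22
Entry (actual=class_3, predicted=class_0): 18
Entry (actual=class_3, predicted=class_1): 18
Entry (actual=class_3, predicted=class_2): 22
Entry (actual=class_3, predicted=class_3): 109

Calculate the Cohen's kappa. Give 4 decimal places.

0.6167

Observed agreement pₒ = trace/N = 339/474 = 0.71519
Expected agreement pₑ = Σ (rowᵢ·colᵢ)/N² = (115·135 + 84·111 + 108·88 + 167·140)/474² = 0.25696
κ = (pₒ − pₑ)/(1 − pₑ) = (0.71519 − 0.25696)/(1 − 0.25696) = 0.6167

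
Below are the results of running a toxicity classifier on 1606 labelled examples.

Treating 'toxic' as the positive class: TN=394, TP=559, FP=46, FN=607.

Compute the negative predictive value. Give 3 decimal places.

NPV = TN/(TN+FN) = 394/(394+607) = 0.394

0.394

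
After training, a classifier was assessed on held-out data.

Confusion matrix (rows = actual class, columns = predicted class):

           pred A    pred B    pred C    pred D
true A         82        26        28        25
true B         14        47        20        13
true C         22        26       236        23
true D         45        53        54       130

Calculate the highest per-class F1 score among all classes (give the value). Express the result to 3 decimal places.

Per-class F1 score (2·TP/(2·TP+FP+FN)):
  A: TP=82, FP=14+22+45=81, FN=26+28+25=79 → 164/324 = 0.5062
  B: TP=47, FP=26+26+53=105, FN=14+20+13=47 → 94/246 = 0.3821
  C: TP=236, FP=28+20+54=102, FN=22+26+23=71 → 472/645 = 0.7318
  D: TP=130, FP=25+13+23=61, FN=45+53+54=152 → 260/473 = 0.5497
Highest is class 'C' with F1 score = 0.732.

0.732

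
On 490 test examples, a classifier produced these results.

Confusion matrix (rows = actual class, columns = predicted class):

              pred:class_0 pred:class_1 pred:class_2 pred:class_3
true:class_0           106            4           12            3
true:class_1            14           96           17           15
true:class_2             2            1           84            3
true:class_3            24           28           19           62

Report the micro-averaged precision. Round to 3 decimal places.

0.710

Micro-averaging pools counts across classes: ΣTP=348, ΣFP=142, ΣFN=142.
Micro-precision = TP/(TP+FP) on pooled counts = 0.710 (equals overall accuracy in single-label multiclass).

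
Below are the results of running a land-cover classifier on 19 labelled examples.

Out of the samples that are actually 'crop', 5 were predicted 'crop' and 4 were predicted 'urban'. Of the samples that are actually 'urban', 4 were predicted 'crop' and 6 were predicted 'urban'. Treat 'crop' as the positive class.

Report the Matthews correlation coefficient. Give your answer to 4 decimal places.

0.1556

MCC = (TP·TN − FP·FN) / √((TP+FP)(TP+FN)(TN+FP)(TN+FN))
Numerator = 5·6 − 4·4 = 14
Denominator = √(9·9·10·10) = √8100 = 90.0000
MCC = 14 / 90.0000 = 0.1556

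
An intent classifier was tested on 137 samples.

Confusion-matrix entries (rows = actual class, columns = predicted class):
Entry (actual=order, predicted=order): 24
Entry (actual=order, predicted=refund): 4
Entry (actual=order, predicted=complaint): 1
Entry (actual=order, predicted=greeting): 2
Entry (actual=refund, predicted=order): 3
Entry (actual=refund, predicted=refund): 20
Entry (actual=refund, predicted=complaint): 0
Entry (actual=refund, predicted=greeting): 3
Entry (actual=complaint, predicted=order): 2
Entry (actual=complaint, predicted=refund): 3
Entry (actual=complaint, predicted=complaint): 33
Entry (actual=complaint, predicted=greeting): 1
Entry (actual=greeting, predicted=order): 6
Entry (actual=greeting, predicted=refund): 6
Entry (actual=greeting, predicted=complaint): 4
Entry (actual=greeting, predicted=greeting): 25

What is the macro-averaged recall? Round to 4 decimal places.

0.7498

Per-class recall (TP/(TP+FN)):
  order: TP=24, FN=4+1+2=7 → 24/31 = 0.77419
  refund: TP=20, FN=3+0+3=6 → 20/26 = 0.76923
  complaint: TP=33, FN=2+3+1=6 → 33/39 = 0.84615
  greeting: TP=25, FN=6+6+4=16 → 25/41 = 0.60976
Macro-recall = mean = (0.77419 + 0.76923 + 0.84615 + 0.60976) / 4 = 0.7498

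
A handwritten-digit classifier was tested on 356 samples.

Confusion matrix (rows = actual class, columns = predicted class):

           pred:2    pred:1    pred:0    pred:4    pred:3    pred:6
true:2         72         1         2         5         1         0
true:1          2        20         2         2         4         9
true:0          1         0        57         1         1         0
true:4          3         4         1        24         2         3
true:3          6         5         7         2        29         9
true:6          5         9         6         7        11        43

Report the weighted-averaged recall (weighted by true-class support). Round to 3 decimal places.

Per-class recall (TP/(TP+FN)):
  2: TP=72, FN=1+2+5+1+0=9 → 72/81 = 0.8889
  1: TP=20, FN=2+2+2+4+9=19 → 20/39 = 0.5128
  0: TP=57, FN=1+0+1+1+0=3 → 57/60 = 0.9500
  4: TP=24, FN=3+4+1+2+3=13 → 24/37 = 0.6486
  3: TP=29, FN=6+5+7+2+9=29 → 29/58 = 0.5000
  6: TP=43, FN=5+9+6+7+11=38 → 43/81 = 0.5309
Weighted-recall = Σ (supportᵢ/N)·recallᵢ with N=356: (81/356)·0.8889 + (39/356)·0.5128 + (60/356)·0.9500 + (37/356)·0.6486 + (58/356)·0.5000 + (81/356)·0.5309 = 0.688

0.688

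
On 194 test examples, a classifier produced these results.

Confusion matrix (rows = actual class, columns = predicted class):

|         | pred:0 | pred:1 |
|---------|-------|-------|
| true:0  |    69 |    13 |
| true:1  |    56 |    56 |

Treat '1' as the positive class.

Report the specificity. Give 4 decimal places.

0.8415

Specificity = TN/(TN+FP) = 69/(69+13) = 0.8415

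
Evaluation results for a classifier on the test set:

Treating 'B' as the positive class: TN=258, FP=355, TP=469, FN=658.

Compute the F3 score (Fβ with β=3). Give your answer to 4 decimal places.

Fβ = (1+β²)·TP / ((1+β²)·TP + β²·FN + FP), with β²=9
= 10·469 / (10·469 + 9·658 + 355) = 0.4276

0.4276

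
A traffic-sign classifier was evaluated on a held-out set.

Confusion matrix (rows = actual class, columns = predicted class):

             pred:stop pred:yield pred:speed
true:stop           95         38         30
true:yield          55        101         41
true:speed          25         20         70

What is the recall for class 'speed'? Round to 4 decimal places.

0.6087

Take TP from the diagonal, FP from the rest of the 'speed' prediction marginal, FN from the rest of the 'speed' actual marginal.
recall = TP/(TP+FN).
speed: TP=70, FN=25+20=45 → 70/115 = 0.60870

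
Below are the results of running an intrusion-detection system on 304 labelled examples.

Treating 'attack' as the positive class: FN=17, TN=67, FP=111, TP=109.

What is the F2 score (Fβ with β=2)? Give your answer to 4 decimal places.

Fβ = (1+β²)·TP / ((1+β²)·TP + β²·FN + FP), with β²=4
= 5·109 / (5·109 + 4·17 + 111) = 0.7528

0.7528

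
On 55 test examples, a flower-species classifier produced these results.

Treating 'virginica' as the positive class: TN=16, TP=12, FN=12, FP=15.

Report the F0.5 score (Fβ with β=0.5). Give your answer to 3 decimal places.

0.455

Fβ = (1+β²)·TP / ((1+β²)·TP + β²·FN + FP), with β²=1/4
= 1.25·12 / (1.25·12 + 0.25·12 + 15) = 0.455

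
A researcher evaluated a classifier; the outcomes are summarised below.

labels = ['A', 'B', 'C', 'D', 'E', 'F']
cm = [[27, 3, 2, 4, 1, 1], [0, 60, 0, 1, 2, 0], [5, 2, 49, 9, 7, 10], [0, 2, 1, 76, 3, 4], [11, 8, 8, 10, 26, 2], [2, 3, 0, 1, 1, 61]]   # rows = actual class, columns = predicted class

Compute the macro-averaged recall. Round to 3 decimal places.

Per-class recall (TP/(TP+FN)):
  A: TP=27, FN=3+2+4+1+1=11 → 27/38 = 0.7105
  B: TP=60, FN=0+0+1+2+0=3 → 60/63 = 0.9524
  C: TP=49, FN=5+2+9+7+10=33 → 49/82 = 0.5976
  D: TP=76, FN=0+2+1+3+4=10 → 76/86 = 0.8837
  E: TP=26, FN=11+8+8+10+2=39 → 26/65 = 0.4000
  F: TP=61, FN=2+3+0+1+1=7 → 61/68 = 0.8971
Macro-recall = mean = (0.7105 + 0.9524 + 0.5976 + 0.8837 + 0.4000 + 0.8971) / 6 = 0.740

0.740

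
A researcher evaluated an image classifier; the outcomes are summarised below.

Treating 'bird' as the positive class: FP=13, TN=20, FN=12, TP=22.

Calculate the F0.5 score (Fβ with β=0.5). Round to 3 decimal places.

0.632

Fβ = (1+β²)·TP / ((1+β²)·TP + β²·FN + FP), with β²=1/4
= 1.25·22 / (1.25·22 + 0.25·12 + 13) = 0.632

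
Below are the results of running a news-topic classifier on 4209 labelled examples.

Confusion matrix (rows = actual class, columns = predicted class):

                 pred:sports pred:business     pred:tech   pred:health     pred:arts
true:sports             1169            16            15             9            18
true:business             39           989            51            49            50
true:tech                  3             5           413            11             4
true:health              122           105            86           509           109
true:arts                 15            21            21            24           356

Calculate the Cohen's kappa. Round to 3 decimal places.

Observed agreement pₒ = trace/N = 3436/4209 = 0.8163
Expected agreement pₑ = Σ (rowᵢ·colᵢ)/N² = (1227·1348 + 1178·1136 + 436·586 + 931·602 + 437·537)/4209² = 0.2282
κ = (pₒ − pₑ)/(1 − pₑ) = (0.8163 − 0.2282)/(1 − 0.2282) = 0.762

0.762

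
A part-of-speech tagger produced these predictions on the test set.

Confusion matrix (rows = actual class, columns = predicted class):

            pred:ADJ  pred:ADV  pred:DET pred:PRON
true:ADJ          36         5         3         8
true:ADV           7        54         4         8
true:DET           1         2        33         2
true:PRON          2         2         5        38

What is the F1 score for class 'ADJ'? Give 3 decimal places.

0.735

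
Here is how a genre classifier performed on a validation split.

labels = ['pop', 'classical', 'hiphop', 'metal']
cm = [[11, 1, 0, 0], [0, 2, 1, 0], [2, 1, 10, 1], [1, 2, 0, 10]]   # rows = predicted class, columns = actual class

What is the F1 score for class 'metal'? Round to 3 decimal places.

0.833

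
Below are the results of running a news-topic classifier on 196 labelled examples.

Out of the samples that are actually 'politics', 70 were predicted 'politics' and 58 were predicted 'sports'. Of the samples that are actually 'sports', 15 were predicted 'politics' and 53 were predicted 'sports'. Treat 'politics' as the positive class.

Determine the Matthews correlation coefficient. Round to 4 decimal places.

0.3134

MCC = (TP·TN − FP·FN) / √((TP+FP)(TP+FN)(TN+FP)(TN+FN))
Numerator = 70·53 − 15·58 = 2840
Denominator = √(85·128·68·111) = √82122240 = 9062.1322
MCC = 2840 / 9062.1322 = 0.3134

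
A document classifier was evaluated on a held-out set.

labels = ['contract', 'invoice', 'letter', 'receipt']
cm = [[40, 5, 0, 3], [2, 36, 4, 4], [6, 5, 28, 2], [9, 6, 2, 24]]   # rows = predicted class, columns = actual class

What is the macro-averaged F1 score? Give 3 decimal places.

Per-class F1 score (2·TP/(2·TP+FP+FN)):
  contract: TP=40, FP=5+0+3=8, FN=2+6+9=17 → 80/105 = 0.7619
  invoice: TP=36, FP=2+4+4=10, FN=5+5+6=16 → 72/98 = 0.7347
  letter: TP=28, FP=6+5+2=13, FN=0+4+2=6 → 56/75 = 0.7467
  receipt: TP=24, FP=9+6+2=17, FN=3+4+2=9 → 48/74 = 0.6486
Macro-F1 score = mean = (0.7619 + 0.7347 + 0.7467 + 0.6486) / 4 = 0.723

0.723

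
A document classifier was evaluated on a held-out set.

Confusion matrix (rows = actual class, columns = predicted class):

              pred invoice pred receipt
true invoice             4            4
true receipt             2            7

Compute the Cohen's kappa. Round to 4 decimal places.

0.2817

Observed agreement pₒ = trace/N = 11/17 = 0.64706
Expected agreement pₑ = Σ (rowᵢ·colᵢ)/N² = (8·6 + 9·11)/17² = 0.50865
κ = (pₒ − pₑ)/(1 − pₑ) = (0.64706 − 0.50865)/(1 − 0.50865) = 0.2817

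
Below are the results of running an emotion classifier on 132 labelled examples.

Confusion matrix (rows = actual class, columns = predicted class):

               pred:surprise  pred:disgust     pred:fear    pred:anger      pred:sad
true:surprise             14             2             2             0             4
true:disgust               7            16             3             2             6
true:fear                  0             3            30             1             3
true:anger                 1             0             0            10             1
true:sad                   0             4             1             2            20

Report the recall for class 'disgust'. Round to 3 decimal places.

Treat 'disgust' as positive and all other classes as negative.
recall = TP/(TP+FN).
disgust: TP=16, FN=7+3+2+6=18 → 16/34 = 0.4706

0.471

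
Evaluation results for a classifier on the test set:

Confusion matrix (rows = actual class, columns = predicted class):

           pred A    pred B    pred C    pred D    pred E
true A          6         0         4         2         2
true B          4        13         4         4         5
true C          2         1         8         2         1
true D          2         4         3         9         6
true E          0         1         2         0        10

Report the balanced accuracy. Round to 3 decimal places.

Balanced accuracy = mean of per-class recall.
  A: recall = 6/14 = 0.4286
  B: recall = 13/30 = 0.4333
  C: recall = 8/14 = 0.5714
  D: recall = 9/24 = 0.3750
  E: recall = 10/13 = 0.7692
Mean = (0.4286 + 0.4333 + 0.5714 + 0.3750 + 0.7692) / 5 = 0.516

0.516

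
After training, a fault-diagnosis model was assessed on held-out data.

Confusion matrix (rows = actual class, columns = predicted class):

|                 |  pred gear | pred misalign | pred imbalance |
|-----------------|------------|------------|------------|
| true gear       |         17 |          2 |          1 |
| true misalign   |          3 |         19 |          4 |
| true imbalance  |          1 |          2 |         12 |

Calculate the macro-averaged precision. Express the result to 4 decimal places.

0.7805

Per-class precision (TP/(TP+FP)):
  gear: TP=17, FP=3+1=4 → 17/21 = 0.80952
  misalign: TP=19, FP=2+2=4 → 19/23 = 0.82609
  imbalance: TP=12, FP=1+4=5 → 12/17 = 0.70588
Macro-precision = mean = (0.80952 + 0.82609 + 0.70588) / 3 = 0.7805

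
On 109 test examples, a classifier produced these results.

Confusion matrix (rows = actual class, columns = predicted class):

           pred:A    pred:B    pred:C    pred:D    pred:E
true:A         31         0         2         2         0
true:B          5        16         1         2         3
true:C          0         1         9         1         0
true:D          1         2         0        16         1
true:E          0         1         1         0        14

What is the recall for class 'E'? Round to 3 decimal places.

Treat 'E' as positive and all other classes as negative.
recall = TP/(TP+FN).
E: TP=14, FN=0+1+1+0=2 → 14/16 = 0.8750

0.875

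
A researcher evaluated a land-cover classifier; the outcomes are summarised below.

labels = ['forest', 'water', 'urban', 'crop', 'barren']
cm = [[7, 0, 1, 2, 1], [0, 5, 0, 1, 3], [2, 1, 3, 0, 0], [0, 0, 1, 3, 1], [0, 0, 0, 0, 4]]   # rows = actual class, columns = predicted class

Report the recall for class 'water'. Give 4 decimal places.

0.5556

Treat 'water' as positive and all other classes as negative.
recall = TP/(TP+FN).
water: TP=5, FN=0+0+1+3=4 → 5/9 = 0.55556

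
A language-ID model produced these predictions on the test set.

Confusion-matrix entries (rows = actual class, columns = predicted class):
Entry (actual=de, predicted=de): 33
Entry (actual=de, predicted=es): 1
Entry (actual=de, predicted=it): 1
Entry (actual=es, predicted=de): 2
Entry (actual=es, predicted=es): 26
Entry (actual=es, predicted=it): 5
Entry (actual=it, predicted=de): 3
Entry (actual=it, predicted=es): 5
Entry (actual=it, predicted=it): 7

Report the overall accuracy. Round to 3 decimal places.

Accuracy = trace / total = (33+26+7=66) / 83 = 66/83 = 0.795

0.795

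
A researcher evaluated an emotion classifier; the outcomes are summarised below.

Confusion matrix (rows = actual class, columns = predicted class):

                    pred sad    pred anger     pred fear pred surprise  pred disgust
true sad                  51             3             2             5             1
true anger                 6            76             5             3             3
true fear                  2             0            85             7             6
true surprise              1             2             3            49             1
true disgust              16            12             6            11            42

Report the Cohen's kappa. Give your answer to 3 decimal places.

Observed agreement pₒ = trace/N = 303/398 = 0.7613
Expected agreement pₑ = Σ (rowᵢ·colᵢ)/N² = (62·76 + 93·93 + 100·101 + 56·75 + 87·53)/398² = 0.2037
κ = (pₒ − pₑ)/(1 − pₑ) = (0.7613 − 0.2037)/(1 − 0.2037) = 0.700

0.700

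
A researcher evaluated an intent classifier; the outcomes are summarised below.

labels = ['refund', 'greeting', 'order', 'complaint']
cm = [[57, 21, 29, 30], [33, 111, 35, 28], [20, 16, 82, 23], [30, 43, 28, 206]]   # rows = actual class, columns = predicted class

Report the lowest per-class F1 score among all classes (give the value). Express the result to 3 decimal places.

0.412

Per-class F1 score (2·TP/(2·TP+FP+FN)):
  refund: TP=57, FP=33+20+30=83, FN=21+29+30=80 → 114/277 = 0.4116
  greeting: TP=111, FP=21+16+43=80, FN=33+35+28=96 → 222/398 = 0.5578
  order: TP=82, FP=29+35+28=92, FN=20+16+23=59 → 164/315 = 0.5206
  complaint: TP=206, FP=30+28+23=81, FN=30+43+28=101 → 412/594 = 0.6936
Lowest is class 'refund' with F1 score = 0.412.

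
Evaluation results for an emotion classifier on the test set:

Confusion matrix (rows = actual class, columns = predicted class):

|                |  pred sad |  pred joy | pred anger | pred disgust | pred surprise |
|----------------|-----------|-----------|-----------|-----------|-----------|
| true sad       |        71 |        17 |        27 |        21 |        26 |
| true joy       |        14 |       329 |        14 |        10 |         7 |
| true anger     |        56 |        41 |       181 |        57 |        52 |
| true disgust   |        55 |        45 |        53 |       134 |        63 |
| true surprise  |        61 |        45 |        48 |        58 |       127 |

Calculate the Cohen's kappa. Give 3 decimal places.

0.398

Observed agreement pₒ = trace/N = 842/1612 = 0.5223
Expected agreement pₑ = Σ (rowᵢ·colᵢ)/N² = (162·257 + 374·477 + 387·323 + 350·280 + 339·275)/1612² = 0.2064
κ = (pₒ − pₑ)/(1 − pₑ) = (0.5223 − 0.2064)/(1 − 0.2064) = 0.398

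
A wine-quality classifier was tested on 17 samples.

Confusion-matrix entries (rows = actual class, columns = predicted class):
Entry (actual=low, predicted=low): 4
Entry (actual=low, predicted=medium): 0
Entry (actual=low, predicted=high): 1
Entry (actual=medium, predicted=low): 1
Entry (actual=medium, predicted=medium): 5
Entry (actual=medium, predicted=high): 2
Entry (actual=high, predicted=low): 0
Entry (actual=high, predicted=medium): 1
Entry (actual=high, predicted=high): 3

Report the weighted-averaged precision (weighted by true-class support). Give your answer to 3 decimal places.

Per-class precision (TP/(TP+FP)):
  low: TP=4, FP=1+0=1 → 4/5 = 0.8000
  medium: TP=5, FP=0+1=1 → 5/6 = 0.8333
  high: TP=3, FP=1+2=3 → 3/6 = 0.5000
Weighted-precision = Σ (supportᵢ/N)·precisionᵢ with N=17: (5/17)·0.8000 + (8/17)·0.8333 + (4/17)·0.5000 = 0.745

0.745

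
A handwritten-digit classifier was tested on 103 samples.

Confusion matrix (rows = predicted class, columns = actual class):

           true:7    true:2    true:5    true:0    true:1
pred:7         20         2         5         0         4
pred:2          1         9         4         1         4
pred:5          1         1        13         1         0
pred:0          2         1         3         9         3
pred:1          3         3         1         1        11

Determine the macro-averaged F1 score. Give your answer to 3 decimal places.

Per-class F1 score (2·TP/(2·TP+FP+FN)):
  7: TP=20, FP=2+5+0+4=11, FN=1+1+2+3=7 → 40/58 = 0.6897
  2: TP=9, FP=1+4+1+4=10, FN=2+1+1+3=7 → 18/35 = 0.5143
  5: TP=13, FP=1+1+1+0=3, FN=5+4+3+1=13 → 26/42 = 0.6190
  0: TP=9, FP=2+1+3+3=9, FN=0+1+1+1=3 → 18/30 = 0.6000
  1: TP=11, FP=3+3+1+1=8, FN=4+4+0+3=11 → 22/41 = 0.5366
Macro-F1 score = mean = (0.6897 + 0.5143 + 0.6190 + 0.6000 + 0.5366) / 5 = 0.592

0.592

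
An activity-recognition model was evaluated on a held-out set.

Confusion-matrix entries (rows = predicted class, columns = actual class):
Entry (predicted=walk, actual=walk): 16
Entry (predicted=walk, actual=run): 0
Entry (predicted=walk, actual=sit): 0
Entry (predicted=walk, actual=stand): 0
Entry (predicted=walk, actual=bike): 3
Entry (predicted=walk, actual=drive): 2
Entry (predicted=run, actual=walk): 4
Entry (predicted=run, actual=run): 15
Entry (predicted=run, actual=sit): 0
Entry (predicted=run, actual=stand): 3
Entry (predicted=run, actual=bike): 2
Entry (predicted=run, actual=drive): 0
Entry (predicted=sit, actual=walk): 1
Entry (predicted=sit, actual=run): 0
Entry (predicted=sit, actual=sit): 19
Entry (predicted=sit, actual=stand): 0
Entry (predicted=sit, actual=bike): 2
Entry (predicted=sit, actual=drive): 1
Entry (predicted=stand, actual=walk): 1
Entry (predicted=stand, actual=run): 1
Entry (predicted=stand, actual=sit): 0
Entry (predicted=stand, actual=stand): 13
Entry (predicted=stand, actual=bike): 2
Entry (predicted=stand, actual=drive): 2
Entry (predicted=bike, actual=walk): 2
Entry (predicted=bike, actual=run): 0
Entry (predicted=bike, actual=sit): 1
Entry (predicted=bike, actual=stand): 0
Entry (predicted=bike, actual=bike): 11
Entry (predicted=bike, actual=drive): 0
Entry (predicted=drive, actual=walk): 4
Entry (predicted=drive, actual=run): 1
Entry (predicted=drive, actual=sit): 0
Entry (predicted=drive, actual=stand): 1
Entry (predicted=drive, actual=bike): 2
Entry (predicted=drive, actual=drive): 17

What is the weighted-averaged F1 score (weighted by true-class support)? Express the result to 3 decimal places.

0.715

Per-class F1 score (2·TP/(2·TP+FP+FN)):
  walk: TP=16, FP=0+0+0+3+2=5, FN=4+1+1+2+4=12 → 32/49 = 0.6531
  run: TP=15, FP=4+0+3+2+0=9, FN=0+0+1+0+1=2 → 30/41 = 0.7317
  sit: TP=19, FP=1+0+0+2+1=4, FN=0+0+0+1+0=1 → 38/43 = 0.8837
  stand: TP=13, FP=1+1+0+2+2=6, FN=0+3+0+0+1=4 → 26/36 = 0.7222
  bike: TP=11, FP=2+0+1+0+0=3, FN=3+2+2+2+2=11 → 22/36 = 0.6111
  drive: TP=17, FP=4+1+0+1+2=8, FN=2+0+1+2+0=5 → 34/47 = 0.7234
Weighted-F1 score = Σ (supportᵢ/N)·F1 scoreᵢ with N=126: (28/126)·0.6531 + (17/126)·0.7317 + (20/126)·0.8837 + (17/126)·0.7222 + (22/126)·0.6111 + (22/126)·0.7234 = 0.715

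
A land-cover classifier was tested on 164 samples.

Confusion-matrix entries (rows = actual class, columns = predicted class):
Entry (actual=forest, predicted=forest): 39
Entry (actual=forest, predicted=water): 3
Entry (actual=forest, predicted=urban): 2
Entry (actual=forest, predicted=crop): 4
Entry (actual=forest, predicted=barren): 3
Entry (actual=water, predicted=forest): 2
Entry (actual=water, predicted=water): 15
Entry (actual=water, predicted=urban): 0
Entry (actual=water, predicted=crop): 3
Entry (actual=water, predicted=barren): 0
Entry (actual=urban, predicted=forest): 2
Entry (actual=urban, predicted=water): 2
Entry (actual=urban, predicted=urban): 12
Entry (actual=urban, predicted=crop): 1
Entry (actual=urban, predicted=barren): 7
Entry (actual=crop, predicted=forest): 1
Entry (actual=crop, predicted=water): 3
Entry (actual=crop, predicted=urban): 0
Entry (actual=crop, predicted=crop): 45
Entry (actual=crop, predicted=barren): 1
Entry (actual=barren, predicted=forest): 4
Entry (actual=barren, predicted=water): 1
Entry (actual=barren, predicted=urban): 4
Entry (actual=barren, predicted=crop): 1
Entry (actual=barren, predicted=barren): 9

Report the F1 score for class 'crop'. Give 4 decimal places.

F1 score = 2·TP/(2·TP+FP+FN).
crop: TP=45, FP=4+3+1+1=9, FN=1+3+0+1=5 → 90/104 = 0.86538

0.8654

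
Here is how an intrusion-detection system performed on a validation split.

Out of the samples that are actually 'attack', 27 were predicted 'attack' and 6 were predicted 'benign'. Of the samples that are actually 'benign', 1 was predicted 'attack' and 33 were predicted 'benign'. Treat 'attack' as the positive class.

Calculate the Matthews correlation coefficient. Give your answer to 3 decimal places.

0.800

MCC = (TP·TN − FP·FN) / √((TP+FP)(TP+FN)(TN+FP)(TN+FN))
Numerator = 27·33 − 1·6 = 885
Denominator = √(28·33·34·39) = √1225224 = 1106.8984
MCC = 885 / 1106.8984 = 0.800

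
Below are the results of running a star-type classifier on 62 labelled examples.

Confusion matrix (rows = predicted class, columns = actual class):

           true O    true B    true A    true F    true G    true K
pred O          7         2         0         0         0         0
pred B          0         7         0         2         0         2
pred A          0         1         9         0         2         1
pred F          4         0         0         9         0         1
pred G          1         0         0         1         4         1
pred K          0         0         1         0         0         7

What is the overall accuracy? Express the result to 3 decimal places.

0.694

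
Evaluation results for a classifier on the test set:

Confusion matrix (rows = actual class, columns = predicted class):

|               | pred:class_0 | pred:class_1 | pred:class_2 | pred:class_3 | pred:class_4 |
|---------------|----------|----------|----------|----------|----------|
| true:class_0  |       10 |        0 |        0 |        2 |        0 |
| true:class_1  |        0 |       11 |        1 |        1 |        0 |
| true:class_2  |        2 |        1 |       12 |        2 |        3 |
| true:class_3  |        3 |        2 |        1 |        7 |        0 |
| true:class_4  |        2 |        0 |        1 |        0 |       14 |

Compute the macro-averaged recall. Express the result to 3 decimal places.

0.728

Per-class recall (TP/(TP+FN)):
  class_0: TP=10, FN=0+0+2+0=2 → 10/12 = 0.8333
  class_1: TP=11, FN=0+1+1+0=2 → 11/13 = 0.8462
  class_2: TP=12, FN=2+1+2+3=8 → 12/20 = 0.6000
  class_3: TP=7, FN=3+2+1+0=6 → 7/13 = 0.5385
  class_4: TP=14, FN=2+0+1+0=3 → 14/17 = 0.8235
Macro-recall = mean = (0.8333 + 0.8462 + 0.6000 + 0.5385 + 0.8235) / 5 = 0.728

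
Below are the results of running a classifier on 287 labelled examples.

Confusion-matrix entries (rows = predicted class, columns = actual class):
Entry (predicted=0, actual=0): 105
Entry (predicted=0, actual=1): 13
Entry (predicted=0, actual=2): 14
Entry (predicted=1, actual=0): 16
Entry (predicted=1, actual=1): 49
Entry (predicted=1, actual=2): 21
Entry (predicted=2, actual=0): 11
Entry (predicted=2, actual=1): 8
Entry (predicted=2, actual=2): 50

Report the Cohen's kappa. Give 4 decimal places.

0.5511

Observed agreement pₒ = trace/N = 204/287 = 0.71080
Expected agreement pₑ = Σ (rowᵢ·colᵢ)/N² = (132·132 + 70·86 + 85·69)/287² = 0.35583
κ = (pₒ − pₑ)/(1 − pₑ) = (0.71080 − 0.35583)/(1 − 0.35583) = 0.5511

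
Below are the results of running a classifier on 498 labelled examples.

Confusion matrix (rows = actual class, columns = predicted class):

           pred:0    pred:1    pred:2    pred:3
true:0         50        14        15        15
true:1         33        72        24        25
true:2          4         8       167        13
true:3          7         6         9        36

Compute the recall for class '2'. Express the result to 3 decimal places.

0.870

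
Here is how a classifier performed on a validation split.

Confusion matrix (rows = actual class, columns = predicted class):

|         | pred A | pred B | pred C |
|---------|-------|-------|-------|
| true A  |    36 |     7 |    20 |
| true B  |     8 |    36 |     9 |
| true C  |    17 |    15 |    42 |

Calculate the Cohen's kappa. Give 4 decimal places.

0.3965

Observed agreement pₒ = trace/N = 114/190 = 0.60000
Expected agreement pₑ = Σ (rowᵢ·colᵢ)/N² = (63·61 + 53·58 + 74·71)/190² = 0.33715
κ = (pₒ − pₑ)/(1 − pₑ) = (0.60000 − 0.33715)/(1 − 0.33715) = 0.3965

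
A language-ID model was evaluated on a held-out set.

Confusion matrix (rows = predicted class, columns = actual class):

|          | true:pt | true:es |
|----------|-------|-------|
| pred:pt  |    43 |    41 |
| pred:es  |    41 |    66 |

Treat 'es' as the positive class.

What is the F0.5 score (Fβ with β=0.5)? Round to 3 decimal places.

Fβ = (1+β²)·TP / ((1+β²)·TP + β²·FN + FP), with β²=1/4
= 1.25·66 / (1.25·66 + 0.25·41 + 41) = 0.617

0.617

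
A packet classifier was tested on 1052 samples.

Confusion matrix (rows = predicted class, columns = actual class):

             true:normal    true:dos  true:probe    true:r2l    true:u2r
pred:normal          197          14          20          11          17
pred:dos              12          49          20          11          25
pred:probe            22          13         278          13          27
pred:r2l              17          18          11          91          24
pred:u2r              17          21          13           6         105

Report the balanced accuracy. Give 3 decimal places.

0.640

Balanced accuracy = mean of per-class recall.
  normal: recall = 197/265 = 0.7434
  dos: recall = 49/115 = 0.4261
  probe: recall = 278/342 = 0.8129
  r2l: recall = 91/132 = 0.6894
  u2r: recall = 105/198 = 0.5303
Mean = (0.7434 + 0.4261 + 0.8129 + 0.6894 + 0.5303) / 5 = 0.640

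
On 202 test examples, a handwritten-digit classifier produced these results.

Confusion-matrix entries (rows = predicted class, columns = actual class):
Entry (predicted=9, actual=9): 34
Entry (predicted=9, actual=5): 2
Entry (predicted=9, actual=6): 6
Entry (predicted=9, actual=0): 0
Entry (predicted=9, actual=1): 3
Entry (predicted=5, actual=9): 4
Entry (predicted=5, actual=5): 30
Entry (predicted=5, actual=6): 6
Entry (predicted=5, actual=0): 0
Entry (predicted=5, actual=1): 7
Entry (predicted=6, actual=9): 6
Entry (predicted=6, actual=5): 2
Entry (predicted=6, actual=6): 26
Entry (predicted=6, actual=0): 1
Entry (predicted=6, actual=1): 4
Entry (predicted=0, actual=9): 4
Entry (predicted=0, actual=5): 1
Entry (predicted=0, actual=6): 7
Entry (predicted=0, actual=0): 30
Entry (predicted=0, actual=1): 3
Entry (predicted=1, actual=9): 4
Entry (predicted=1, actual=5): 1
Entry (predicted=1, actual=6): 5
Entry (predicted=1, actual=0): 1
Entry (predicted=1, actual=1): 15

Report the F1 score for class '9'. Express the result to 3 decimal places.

0.701

One-vs-rest for '9': TP = diagonal; FP = other classes predicted '9'; FN = '9' predicted as other.
F1 score = 2·TP/(2·TP+FP+FN).
9: TP=34, FP=2+6+0+3=11, FN=4+6+4+4=18 → 68/97 = 0.7010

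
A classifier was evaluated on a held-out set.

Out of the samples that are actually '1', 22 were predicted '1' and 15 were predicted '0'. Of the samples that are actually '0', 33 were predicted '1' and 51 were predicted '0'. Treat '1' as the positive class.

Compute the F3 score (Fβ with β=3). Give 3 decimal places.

Fβ = (1+β²)·TP / ((1+β²)·TP + β²·FN + FP), with β²=9
= 10·22 / (10·22 + 9·15 + 33) = 0.567

0.567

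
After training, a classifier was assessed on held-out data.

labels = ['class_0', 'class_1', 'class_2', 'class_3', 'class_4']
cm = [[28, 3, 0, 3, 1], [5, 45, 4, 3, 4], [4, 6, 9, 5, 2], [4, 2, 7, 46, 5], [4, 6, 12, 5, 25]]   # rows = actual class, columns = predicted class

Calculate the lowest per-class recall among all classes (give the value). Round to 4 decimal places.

Per-class recall (TP/(TP+FN)):
  class_0: TP=28, FN=3+0+3+1=7 → 28/35 = 0.80000
  class_1: TP=45, FN=5+4+3+4=16 → 45/61 = 0.73770
  class_2: TP=9, FN=4+6+5+2=17 → 9/26 = 0.34615
  class_3: TP=46, FN=4+2+7+5=18 → 46/64 = 0.71875
  class_4: TP=25, FN=4+6+12+5=27 → 25/52 = 0.48077
Lowest is class 'class_2' with recall = 0.3462.

0.3462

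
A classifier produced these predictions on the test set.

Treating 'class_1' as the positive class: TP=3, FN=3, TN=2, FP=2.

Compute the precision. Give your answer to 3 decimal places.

0.600

Precision = TP/(TP+FP) = 3/(3+2) = 3/5 = 0.600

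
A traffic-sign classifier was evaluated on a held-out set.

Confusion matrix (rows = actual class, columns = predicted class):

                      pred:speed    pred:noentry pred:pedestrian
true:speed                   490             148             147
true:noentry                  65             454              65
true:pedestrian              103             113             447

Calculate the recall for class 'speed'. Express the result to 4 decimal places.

0.6242

recall = TP/(TP+FN).
speed: TP=490, FN=148+147=295 → 490/785 = 0.62420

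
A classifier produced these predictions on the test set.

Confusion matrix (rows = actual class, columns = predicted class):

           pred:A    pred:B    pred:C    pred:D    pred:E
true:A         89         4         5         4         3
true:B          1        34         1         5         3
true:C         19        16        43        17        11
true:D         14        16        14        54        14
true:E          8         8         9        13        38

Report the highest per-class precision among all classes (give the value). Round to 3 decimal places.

Per-class precision (TP/(TP+FP)):
  A: TP=89, FP=1+19+14+8=42 → 89/131 = 0.6794
  B: TP=34, FP=4+16+16+8=44 → 34/78 = 0.4359
  C: TP=43, FP=5+1+14+9=29 → 43/72 = 0.5972
  D: TP=54, FP=4+5+17+13=39 → 54/93 = 0.5806
  E: TP=38, FP=3+3+11+14=31 → 38/69 = 0.5507
Highest is class 'A' with precision = 0.679.

0.679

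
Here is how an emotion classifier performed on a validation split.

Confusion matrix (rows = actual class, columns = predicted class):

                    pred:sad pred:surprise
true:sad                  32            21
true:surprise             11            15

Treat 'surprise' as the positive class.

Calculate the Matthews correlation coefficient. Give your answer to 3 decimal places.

0.170

MCC = (TP·TN − FP·FN) / √((TP+FP)(TP+FN)(TN+FP)(TN+FN))
Numerator = 15·32 − 21·11 = 249
Denominator = √(36·26·53·43) = √2133144 = 1460.5287
MCC = 249 / 1460.5287 = 0.170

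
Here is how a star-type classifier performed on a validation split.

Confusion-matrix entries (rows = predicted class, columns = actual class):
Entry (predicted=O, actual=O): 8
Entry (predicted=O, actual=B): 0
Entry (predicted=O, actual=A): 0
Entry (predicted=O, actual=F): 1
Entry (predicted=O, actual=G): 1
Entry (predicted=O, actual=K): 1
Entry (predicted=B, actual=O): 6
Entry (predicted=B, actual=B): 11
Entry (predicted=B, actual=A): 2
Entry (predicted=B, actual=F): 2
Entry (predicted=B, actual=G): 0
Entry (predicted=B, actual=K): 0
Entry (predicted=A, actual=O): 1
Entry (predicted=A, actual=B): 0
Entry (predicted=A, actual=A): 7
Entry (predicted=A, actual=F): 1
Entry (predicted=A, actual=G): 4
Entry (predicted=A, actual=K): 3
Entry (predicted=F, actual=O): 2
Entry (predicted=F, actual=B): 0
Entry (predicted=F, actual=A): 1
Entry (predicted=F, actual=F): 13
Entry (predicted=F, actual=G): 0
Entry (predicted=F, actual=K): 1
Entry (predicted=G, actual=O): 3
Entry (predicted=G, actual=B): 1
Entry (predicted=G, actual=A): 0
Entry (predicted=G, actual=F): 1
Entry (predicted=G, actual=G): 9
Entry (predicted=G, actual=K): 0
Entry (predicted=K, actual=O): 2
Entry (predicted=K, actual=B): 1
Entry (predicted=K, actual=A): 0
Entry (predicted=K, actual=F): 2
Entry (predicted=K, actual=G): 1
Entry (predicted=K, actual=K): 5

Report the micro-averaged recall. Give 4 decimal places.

Micro-averaging pools counts across classes: ΣTP=53, ΣFP=37, ΣFN=37.
Micro-recall = TP/(TP+FN) on pooled counts = 0.5889 (equals overall accuracy in single-label multiclass).

0.5889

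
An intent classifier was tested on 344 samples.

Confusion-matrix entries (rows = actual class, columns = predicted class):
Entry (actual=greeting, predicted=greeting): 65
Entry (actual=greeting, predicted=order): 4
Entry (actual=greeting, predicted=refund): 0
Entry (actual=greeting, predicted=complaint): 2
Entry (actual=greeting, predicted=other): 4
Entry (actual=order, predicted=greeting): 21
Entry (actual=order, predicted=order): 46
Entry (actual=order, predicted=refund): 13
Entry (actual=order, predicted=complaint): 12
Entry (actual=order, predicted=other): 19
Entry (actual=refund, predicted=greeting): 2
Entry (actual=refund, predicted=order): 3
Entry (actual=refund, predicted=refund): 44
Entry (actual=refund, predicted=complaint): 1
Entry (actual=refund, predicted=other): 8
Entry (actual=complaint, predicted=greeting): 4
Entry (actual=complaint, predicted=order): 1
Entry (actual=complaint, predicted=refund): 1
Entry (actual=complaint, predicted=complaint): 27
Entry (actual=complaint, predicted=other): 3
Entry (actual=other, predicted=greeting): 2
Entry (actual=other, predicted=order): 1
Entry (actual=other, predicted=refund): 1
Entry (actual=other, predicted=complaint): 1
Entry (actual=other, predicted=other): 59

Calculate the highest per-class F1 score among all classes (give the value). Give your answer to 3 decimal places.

0.769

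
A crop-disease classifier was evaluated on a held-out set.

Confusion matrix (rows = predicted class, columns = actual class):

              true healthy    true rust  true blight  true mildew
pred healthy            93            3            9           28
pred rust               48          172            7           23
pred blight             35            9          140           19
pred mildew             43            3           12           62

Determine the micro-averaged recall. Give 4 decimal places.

0.6615

Micro-averaging pools counts across classes: ΣTP=467, ΣFP=239, ΣFN=239.
Micro-recall = TP/(TP+FN) on pooled counts = 0.6615 (equals overall accuracy in single-label multiclass).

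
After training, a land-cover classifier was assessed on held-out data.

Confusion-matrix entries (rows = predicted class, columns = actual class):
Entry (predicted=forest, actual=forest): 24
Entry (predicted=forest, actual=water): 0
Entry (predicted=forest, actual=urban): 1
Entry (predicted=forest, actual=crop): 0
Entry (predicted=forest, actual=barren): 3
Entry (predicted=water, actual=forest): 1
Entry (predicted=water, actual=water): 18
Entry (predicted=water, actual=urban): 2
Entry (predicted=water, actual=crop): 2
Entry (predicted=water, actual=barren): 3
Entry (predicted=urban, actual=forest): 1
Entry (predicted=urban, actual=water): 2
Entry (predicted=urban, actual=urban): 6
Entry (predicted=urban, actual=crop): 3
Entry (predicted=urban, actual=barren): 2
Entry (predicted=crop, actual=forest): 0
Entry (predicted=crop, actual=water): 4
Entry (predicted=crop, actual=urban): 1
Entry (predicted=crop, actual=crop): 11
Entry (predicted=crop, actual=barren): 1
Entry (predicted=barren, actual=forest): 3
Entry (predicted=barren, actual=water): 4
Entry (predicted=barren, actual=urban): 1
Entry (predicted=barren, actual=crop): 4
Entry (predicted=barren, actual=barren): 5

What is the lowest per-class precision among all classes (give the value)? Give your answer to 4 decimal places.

Per-class precision (TP/(TP+FP)):
  forest: TP=24, FP=0+1+0+3=4 → 24/28 = 0.85714
  water: TP=18, FP=1+2+2+3=8 → 18/26 = 0.69231
  urban: TP=6, FP=1+2+3+2=8 → 6/14 = 0.42857
  crop: TP=11, FP=0+4+1+1=6 → 11/17 = 0.64706
  barren: TP=5, FP=3+4+1+4=12 → 5/17 = 0.29412
Lowest is class 'barren' with precision = 0.2941.

0.2941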